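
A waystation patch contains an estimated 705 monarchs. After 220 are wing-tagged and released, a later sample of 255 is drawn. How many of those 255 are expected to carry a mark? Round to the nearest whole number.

expected recaptures ≈ 80

Expected recaptures E[R] = M·C / N.
E[R] = 220 × 255 / 705 = 56100 / 705 ≈ 79.6 → 80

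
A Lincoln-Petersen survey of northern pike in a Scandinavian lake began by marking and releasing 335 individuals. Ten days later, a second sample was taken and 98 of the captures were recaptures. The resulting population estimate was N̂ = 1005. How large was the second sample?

C = 294

From N = M·C/R: C = N·R / M = 1005·98 / 335 = 98490 / 335 = 294.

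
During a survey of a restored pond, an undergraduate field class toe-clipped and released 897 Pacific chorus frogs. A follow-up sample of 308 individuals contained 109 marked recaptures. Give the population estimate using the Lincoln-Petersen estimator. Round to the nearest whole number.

N ≈ 2535

If marked individuals mix randomly, R/C ≈ M/N, giving N ≈ M·C/R.
N = (897 × 308) / 109 = 276276 / 109 ≈ 2534.6 → 2535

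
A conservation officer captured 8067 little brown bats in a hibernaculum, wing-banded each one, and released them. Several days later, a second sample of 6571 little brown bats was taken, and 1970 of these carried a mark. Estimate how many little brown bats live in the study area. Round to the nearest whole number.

N ≈ 26,908

If marked individuals mix randomly, R/C ≈ M/N, giving N ≈ M·C/R.
N = (8067 × 6571) / 1970 = 53008257 / 1970 ≈ 26907.7 → 26908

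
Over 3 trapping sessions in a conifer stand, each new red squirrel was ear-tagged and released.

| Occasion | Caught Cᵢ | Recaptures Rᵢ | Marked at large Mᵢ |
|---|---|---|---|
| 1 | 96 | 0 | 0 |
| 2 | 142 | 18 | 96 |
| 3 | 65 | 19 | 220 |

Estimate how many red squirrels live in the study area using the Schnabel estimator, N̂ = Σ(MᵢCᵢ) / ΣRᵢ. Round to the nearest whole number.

N ≈ 755

Σ MᵢCᵢ = 0·96 + 96·142 + 220·65 = 0 + 13632 + 14300 = 27932
Σ Rᵢ = 0 + 18 + 19 = 37
N̂ = 27932 / 37 ≈ 754.9 → 755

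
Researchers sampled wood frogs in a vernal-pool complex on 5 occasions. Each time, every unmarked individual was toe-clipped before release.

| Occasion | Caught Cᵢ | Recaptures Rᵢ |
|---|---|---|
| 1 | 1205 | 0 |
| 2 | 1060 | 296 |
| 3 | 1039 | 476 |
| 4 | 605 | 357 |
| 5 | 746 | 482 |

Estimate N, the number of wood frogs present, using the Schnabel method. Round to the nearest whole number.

Marked at large before each occasion: Mᵢ = Σⱼ<ᵢ (Cⱼ − Rⱼ) → M1=0, M2=1205, M3=1969, M4=2532, M5=2780
Σ MᵢCᵢ = 0·1205 + 1205·1060 + 1969·1039 + 2532·605 + 2780·746 = 0 + 1277300 + 2045791 + 1531860 + 2073880 = 6928831
Σ Rᵢ = 0 + 296 + 476 + 357 + 482 = 1611
N̂ = 6928831 / 1611 ≈ 4301.0 → 4301

N ≈ 4301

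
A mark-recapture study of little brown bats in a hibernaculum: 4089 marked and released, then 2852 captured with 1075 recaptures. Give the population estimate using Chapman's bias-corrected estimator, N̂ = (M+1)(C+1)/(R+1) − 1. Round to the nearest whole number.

N̂ = (4089+1)(2852+1)/(1075+1) − 1 = 4090·2853/1076 − 1
= 11668770/1076 − 1 ≈ 10844.6 − 1 ≈ 10843.6 → 10844

N ≈ 10,844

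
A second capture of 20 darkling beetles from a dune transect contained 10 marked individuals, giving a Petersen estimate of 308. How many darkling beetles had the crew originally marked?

M = 154

From N = M·C/R: M = N·R / C = 308·10 / 20 = 3080 / 20 = 154.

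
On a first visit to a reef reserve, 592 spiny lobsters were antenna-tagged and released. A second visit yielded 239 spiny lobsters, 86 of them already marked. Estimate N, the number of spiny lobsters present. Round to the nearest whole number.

Lincoln-Petersen assumes M/N = R/C, so N = M·C / R.
N = (592 × 239) / 86 = 141488 / 86 ≈ 1645.2 → 1645

N ≈ 1645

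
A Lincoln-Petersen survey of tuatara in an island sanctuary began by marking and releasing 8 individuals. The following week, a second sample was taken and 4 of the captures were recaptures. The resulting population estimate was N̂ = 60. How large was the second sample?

C = 30

From N = M·C/R: C = N·R / M = 60·4 / 8 = 240 / 8 = 30.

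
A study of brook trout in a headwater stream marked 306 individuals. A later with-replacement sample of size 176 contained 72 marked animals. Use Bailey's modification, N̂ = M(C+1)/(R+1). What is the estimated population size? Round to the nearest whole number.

N ≈ 742

N̂ = 306·(176+1)/(72+1) = 306·177/73 = 54162/73 ≈ 741.9 → 742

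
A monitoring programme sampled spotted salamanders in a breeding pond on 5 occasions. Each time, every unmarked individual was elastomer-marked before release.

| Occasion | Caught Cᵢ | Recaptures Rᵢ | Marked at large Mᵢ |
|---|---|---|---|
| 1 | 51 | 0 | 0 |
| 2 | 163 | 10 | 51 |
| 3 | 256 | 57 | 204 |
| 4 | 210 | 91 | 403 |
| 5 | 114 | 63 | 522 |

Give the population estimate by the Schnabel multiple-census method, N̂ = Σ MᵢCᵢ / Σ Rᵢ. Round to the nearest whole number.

Σ MᵢCᵢ = 0·51 + 51·163 + 204·256 + 403·210 + 522·114 = 0 + 8313 + 52224 + 84630 + 59508 = 204675
Σ Rᵢ = 0 + 10 + 57 + 91 + 63 = 221
N̂ = 204675 / 221 ≈ 926.1 → 926

N ≈ 926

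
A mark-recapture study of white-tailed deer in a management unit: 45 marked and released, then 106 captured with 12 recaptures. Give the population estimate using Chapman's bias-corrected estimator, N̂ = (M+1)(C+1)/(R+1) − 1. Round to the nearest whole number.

N ≈ 378

N̂ = (45+1)(106+1)/(12+1) − 1 = 46·107/13 − 1
= 4922/13 − 1 ≈ 378.6 − 1 ≈ 377.6 → 378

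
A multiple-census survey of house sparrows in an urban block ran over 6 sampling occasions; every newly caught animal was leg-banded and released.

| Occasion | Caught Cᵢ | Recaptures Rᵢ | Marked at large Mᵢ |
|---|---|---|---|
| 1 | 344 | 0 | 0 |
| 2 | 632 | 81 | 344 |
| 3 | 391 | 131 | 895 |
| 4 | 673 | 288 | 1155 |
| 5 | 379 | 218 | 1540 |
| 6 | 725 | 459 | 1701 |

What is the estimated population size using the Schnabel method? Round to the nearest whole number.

Σ MᵢCᵢ = 0·344 + 344·632 + 895·391 + 1155·673 + 1540·379 + 1701·725 = 0 + 217408 + 349945 + 777315 + 583660 + 1233225 = 3161553
Σ Rᵢ = 0 + 81 + 131 + 288 + 218 + 459 = 1177
N̂ = 3161553 / 1177 ≈ 2686.1 → 2686

N ≈ 2686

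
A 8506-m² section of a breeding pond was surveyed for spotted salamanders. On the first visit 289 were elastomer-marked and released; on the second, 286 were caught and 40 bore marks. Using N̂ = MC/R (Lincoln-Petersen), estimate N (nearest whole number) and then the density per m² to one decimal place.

density ≈ 0.2 spotted salamanders per m²

N̂ = 289·286/40 = 82654/40 ≈ 2066.3 → 2066
Density = N̂ / area = 2066 / 8506 ≈ 0.24 → 0.2 per m²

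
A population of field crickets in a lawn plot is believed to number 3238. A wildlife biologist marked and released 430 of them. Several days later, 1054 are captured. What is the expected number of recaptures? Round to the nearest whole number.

expected recaptures ≈ 140

The marked fraction of the population is 430/3238, so in a sample of 1054 expect C·(M/N) marked.
E[R] = 430 × 1054 / 3238 = 453220 / 3238 ≈ 140.0 → 140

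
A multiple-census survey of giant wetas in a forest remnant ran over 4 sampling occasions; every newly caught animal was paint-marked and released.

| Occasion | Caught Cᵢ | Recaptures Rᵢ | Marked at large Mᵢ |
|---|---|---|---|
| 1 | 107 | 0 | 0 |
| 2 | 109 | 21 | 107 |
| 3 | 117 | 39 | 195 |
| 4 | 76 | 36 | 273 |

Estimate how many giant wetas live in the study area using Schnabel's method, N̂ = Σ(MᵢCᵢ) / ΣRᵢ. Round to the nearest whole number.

N ≈ 575

Σ MᵢCᵢ = 0·107 + 107·109 + 195·117 + 273·76 = 0 + 11663 + 22815 + 20748 = 55226
Σ Rᵢ = 0 + 21 + 39 + 36 = 96
N̂ = 55226 / 96 ≈ 575.3 → 575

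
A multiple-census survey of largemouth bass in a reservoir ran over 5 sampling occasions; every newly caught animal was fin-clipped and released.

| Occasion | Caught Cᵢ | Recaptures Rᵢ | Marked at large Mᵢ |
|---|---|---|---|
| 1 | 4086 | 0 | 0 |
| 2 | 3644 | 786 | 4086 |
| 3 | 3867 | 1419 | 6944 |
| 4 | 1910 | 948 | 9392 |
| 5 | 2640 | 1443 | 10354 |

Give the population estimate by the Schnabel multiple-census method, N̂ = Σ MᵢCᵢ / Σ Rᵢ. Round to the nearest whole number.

N ≈ 18,933

Σ MᵢCᵢ = 0·4086 + 4086·3644 + 6944·3867 + 9392·1910 + 10354·2640 = 0 + 14889384 + 26852448 + 17938720 + 27334560 = 87015112
Σ Rᵢ = 0 + 786 + 1419 + 948 + 1443 = 4596
N̂ = 87015112 / 4596 ≈ 18932.8 → 18933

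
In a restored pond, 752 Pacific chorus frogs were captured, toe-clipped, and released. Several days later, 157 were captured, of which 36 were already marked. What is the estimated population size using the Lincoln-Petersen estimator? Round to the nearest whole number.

N ≈ 3280

The marked fraction in the recapture sample should equal the marked fraction in the population: 36/157 = 752/N.
N = (752 × 157) / 36 = 118064 / 36 ≈ 3279.6 → 3280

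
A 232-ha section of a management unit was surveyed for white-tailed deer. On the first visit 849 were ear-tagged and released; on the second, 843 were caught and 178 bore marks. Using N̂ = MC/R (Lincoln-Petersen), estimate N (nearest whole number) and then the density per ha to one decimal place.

density ≈ 17.3 white-tailed deer per ha

N̂ = 849·843/178 = 715707/178 ≈ 4020.8 → 4021
Density = N̂ / area = 4021 / 232 ≈ 17.33 → 17.3 per ha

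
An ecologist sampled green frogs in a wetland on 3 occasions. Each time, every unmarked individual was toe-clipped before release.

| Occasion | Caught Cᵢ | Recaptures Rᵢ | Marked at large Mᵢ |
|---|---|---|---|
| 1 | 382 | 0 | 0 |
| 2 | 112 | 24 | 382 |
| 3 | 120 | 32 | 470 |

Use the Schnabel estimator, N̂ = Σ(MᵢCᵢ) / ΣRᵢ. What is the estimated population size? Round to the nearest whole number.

Σ MᵢCᵢ = 0·382 + 382·112 + 470·120 = 0 + 42784 + 56400 = 99184
Σ Rᵢ = 0 + 24 + 32 = 56
N̂ = 99184 / 56 ≈ 1771.1 → 1771

N ≈ 1771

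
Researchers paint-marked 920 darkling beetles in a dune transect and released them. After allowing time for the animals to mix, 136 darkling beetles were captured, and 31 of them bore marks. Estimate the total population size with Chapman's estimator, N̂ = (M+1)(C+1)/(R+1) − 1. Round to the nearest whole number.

N ≈ 3942

N̂ = (920+1)(136+1)/(31+1) − 1 = 921·137/32 − 1
= 126177/32 − 1 ≈ 3943.0 − 1 ≈ 3942.0 → 3942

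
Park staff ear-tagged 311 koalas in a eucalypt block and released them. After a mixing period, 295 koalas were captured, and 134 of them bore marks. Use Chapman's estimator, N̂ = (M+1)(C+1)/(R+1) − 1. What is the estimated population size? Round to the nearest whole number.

N̂ = (311+1)(295+1)/(134+1) − 1 = 312·296/135 − 1
= 92352/135 − 1 ≈ 684.1 − 1 ≈ 683.1 → 683

N ≈ 683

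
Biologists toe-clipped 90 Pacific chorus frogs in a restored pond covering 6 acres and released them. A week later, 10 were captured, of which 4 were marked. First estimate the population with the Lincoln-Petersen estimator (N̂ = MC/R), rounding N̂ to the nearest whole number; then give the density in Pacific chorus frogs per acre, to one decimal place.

density ≈ 37.5 Pacific chorus frogs per acre

N̂ = 90·10/4 = 900/4 = 225
Density = N̂ / area = 225 / 6 ≈ 37.50 → 37.5 per acre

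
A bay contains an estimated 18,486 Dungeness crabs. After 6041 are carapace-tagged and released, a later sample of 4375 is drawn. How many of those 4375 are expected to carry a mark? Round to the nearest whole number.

Expected recaptures E[R] = M·C / N.
E[R] = 6041 × 4375 / 18486 = 26429375 / 18486 ≈ 1429.7 → 1430

expected recaptures ≈ 1430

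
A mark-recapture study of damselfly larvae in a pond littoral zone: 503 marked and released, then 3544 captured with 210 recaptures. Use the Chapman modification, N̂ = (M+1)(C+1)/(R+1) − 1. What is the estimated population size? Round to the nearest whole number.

N ≈ 8467

N̂ = (503+1)(3544+1)/(210+1) − 1 = 504·3545/211 − 1
= 1786680/211 − 1 ≈ 8467.7 − 1 ≈ 8466.7 → 8467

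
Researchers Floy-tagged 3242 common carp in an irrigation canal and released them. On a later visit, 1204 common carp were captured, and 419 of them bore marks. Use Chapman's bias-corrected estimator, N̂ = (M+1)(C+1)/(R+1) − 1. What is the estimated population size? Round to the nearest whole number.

N̂ = (3242+1)(1204+1)/(419+1) − 1 = 3243·1205/420 − 1
= 3907815/420 − 1 ≈ 9304.3 − 1 ≈ 9303.3 → 9303

N ≈ 9303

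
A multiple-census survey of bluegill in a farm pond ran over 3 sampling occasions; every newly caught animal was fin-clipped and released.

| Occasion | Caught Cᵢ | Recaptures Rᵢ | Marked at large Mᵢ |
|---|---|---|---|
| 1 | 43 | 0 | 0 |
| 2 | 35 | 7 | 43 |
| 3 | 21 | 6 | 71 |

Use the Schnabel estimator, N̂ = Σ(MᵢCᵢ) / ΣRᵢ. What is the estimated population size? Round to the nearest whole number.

N ≈ 230

Σ MᵢCᵢ = 0·43 + 43·35 + 71·21 = 0 + 1505 + 1491 = 2996
Σ Rᵢ = 0 + 7 + 6 = 13
N̂ = 2996 / 13 ≈ 230.46 → 230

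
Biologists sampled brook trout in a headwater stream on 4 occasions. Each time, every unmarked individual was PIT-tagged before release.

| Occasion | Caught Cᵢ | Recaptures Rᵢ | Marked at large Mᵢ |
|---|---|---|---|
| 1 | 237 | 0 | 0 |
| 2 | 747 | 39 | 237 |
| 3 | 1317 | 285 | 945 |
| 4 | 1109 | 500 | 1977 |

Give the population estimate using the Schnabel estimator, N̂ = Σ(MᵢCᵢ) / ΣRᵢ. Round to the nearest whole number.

Σ MᵢCᵢ = 0·237 + 237·747 + 945·1317 + 1977·1109 = 0 + 177039 + 1244565 + 2192493 = 3614097
Σ Rᵢ = 0 + 39 + 285 + 500 = 824
N̂ = 3614097 / 824 ≈ 4386.0 → 4386

N ≈ 4386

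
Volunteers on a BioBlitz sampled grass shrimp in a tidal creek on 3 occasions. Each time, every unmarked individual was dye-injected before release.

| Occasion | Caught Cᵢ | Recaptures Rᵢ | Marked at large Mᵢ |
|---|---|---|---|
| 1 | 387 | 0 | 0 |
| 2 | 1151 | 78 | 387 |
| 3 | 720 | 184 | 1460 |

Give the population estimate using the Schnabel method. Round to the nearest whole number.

N ≈ 5712

Σ MᵢCᵢ = 0·387 + 387·1151 + 1460·720 = 0 + 445437 + 1051200 = 1496637
Σ Rᵢ = 0 + 78 + 184 = 262
N̂ = 1496637 / 262 ≈ 5712.4 → 5712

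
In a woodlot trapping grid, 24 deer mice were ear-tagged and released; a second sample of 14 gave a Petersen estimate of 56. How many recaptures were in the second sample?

From N = M·C/R: R = M·C / N = 24·14 / 56 = 336 / 56 = 6.

R = 6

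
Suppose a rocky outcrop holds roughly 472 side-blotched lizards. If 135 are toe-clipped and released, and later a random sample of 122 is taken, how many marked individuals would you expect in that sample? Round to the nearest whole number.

expected recaptures ≈ 35

Expected recaptures E[R] = M·C / N.
E[R] = 135 × 122 / 472 = 16470 / 472 ≈ 34.9 → 35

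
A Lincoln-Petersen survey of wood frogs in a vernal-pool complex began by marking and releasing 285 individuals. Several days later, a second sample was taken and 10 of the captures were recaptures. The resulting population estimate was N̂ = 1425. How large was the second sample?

C = 50

From N = M·C/R: C = N·R / M = 1425·10 / 285 = 14250 / 285 = 50.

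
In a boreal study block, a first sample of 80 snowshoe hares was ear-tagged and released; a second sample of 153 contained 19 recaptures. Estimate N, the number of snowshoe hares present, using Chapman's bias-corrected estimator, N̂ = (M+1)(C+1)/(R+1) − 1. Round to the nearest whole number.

N̂ = (80+1)(153+1)/(19+1) − 1 = 81·154/20 − 1
= 12474/20 − 1 ≈ 623.7 − 1 ≈ 622.7 → 623

N ≈ 623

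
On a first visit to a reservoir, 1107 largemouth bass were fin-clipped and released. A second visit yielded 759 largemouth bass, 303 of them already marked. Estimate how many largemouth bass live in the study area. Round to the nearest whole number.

N ≈ 2773

N = (1107 × 759) / 303 = 840213 / 303 ≈ 2773.0 → 2773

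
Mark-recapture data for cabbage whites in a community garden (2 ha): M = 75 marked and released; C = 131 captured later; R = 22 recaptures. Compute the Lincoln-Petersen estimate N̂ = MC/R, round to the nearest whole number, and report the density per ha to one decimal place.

density ≈ 223.5 cabbage whites per ha

N̂ = 75·131/22 = 9825/22 ≈ 446.6 → 447
Density = N̂ / area = 447 / 2 ≈ 223.50 → 223.5 per ha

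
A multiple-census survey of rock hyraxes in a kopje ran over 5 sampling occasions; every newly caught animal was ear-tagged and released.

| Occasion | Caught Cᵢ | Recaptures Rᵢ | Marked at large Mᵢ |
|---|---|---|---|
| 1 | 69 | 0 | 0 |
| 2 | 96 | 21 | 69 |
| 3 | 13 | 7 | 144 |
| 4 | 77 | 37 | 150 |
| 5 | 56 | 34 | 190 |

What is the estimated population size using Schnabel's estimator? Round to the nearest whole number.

Σ MᵢCᵢ = 0·69 + 69·96 + 144·13 + 150·77 + 190·56 = 0 + 6624 + 1872 + 11550 + 10640 = 30686
Σ Rᵢ = 0 + 21 + 7 + 37 + 34 = 99
N̂ = 30686 / 99 ≈ 310.0 → 310

N ≈ 310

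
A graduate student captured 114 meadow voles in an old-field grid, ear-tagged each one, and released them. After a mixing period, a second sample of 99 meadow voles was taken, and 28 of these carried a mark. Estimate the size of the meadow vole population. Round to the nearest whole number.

N ≈ 403

Lincoln-Petersen assumes M/N = R/C, so N = M·C / R.
N = (114 × 99) / 28 = 11286 / 28 ≈ 403.1 → 403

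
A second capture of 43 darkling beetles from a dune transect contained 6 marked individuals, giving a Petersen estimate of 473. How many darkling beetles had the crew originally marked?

M = 66

From N = M·C/R: M = N·R / C = 473·6 / 43 = 2838 / 43 = 66.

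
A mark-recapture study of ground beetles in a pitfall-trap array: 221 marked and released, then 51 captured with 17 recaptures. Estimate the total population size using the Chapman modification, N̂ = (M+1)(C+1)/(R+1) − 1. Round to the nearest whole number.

N ≈ 640

N̂ = (221+1)(51+1)/(17+1) − 1 = 222·52/18 − 1
= 11544/18 − 1 ≈ 641.3 − 1 ≈ 640.3 → 640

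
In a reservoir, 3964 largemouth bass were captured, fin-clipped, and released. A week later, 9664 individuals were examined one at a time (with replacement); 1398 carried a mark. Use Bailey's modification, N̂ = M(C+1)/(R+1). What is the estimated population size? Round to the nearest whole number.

N ≈ 27,385

N̂ = 3964·(9664+1)/(1398+1) = 3964·9665/1399 = 38312060/1399 ≈ 27385.3 → 27385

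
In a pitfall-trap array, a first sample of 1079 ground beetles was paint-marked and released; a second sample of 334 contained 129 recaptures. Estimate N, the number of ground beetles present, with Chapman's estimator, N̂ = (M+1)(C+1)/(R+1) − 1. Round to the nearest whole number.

N̂ = (1079+1)(334+1)/(129+1) − 1 = 1080·335/130 − 1
= 361800/130 − 1 ≈ 2783.1 − 1 ≈ 2782.1 → 2782

N ≈ 2782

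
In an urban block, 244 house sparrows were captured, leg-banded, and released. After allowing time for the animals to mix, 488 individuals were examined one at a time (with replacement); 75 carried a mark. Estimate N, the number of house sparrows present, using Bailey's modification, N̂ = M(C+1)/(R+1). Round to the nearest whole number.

N̂ = 244·(488+1)/(75+1) = 244·489/76 = 119316/76 ≈ 1569.9 → 1570

N ≈ 1570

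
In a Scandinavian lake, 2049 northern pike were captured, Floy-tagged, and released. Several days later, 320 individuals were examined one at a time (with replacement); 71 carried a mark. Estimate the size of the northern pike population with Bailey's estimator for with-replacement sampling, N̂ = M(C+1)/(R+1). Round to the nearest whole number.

N̂ = 2049·(320+1)/(71+1) = 2049·321/72 = 657729/72 ≈ 9135.1 → 9135

N ≈ 9135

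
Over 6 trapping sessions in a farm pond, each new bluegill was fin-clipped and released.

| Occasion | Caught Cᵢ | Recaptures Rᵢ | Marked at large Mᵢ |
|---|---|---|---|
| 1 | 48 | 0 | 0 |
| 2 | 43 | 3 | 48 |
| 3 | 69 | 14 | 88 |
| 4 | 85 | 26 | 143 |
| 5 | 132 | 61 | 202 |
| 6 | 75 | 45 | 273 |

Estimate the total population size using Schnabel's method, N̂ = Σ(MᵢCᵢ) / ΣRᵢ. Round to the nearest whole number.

N ≈ 453

Σ MᵢCᵢ = 0·48 + 48·43 + 88·69 + 143·85 + 202·132 + 273·75 = 0 + 2064 + 6072 + 12155 + 26664 + 20475 = 67430
Σ Rᵢ = 0 + 3 + 14 + 26 + 61 + 45 = 149
N̂ = 67430 / 149 ≈ 452.6 → 453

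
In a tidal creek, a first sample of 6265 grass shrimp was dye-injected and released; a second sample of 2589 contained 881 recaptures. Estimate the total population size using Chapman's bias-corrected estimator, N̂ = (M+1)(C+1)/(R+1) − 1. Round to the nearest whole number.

N ≈ 18,399

N̂ = (6265+1)(2589+1)/(881+1) − 1 = 6266·2590/882 − 1
= 16228940/882 − 1 ≈ 18400.2 − 1 ≈ 18399.2 → 18399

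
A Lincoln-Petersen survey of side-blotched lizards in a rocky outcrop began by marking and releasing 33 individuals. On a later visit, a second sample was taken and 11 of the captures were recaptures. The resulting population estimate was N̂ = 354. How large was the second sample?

C = 118

From N = M·C/R: C = N·R / M = 354·11 / 33 = 3894 / 33 = 118.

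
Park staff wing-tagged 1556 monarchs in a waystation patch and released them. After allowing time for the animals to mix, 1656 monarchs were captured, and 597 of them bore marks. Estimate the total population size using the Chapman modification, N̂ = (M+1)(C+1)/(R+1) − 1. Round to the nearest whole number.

N ≈ 4313

N̂ = (1556+1)(1656+1)/(597+1) − 1 = 1557·1657/598 − 1
= 2579949/598 − 1 ≈ 4314.3 − 1 ≈ 4313.3 → 4313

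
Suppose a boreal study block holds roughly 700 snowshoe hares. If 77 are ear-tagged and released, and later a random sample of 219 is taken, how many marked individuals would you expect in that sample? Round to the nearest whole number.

The marked fraction of the population is 77/700, so in a sample of 219 expect C·(M/N) marked.
E[R] = 77 × 219 / 700 = 16863 / 700 ≈ 24.1 → 24

expected recaptures ≈ 24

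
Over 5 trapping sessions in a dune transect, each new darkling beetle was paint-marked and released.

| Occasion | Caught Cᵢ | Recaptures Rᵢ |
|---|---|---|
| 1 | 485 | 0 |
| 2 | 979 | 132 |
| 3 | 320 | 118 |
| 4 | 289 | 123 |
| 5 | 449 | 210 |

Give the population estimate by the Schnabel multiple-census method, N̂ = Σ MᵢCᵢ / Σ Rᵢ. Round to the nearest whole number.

N ≈ 3615

Marked at large before each occasion: Mᵢ = Σⱼ<ᵢ (Cⱼ − Rⱼ) → M1=0, M2=485, M3=1332, M4=1534, M5=1700
Σ MᵢCᵢ = 0·485 + 485·979 + 1332·320 + 1534·289 + 1700·449 = 0 + 474815 + 426240 + 443326 + 763300 = 2107681
Σ Rᵢ = 0 + 132 + 118 + 123 + 210 = 583
N̂ = 2107681 / 583 ≈ 3615.2 → 3615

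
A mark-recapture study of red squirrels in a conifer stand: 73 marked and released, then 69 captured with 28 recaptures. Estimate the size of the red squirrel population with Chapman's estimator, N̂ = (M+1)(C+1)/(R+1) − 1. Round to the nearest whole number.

N̂ = (73+1)(69+1)/(28+1) − 1 = 74·70/29 − 1
= 5180/29 − 1 ≈ 178.6 − 1 ≈ 177.6 → 178

N ≈ 178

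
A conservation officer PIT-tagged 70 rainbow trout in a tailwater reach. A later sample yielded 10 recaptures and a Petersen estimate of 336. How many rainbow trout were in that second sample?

C = 48

From N = M·C/R: C = N·R / M = 336·10 / 70 = 3360 / 70 = 48.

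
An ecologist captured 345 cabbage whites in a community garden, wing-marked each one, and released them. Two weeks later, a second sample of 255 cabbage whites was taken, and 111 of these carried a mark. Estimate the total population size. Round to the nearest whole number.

N = (345 × 255) / 111 = 87975 / 111 ≈ 792.6 → 793

N ≈ 793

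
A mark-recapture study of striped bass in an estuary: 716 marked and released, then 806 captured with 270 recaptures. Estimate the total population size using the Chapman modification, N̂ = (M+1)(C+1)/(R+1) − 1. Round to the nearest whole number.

N̂ = (716+1)(806+1)/(270+1) − 1 = 717·807/271 − 1
= 578619/271 − 1 ≈ 2135.1 − 1 ≈ 2134.1 → 2134

N ≈ 2134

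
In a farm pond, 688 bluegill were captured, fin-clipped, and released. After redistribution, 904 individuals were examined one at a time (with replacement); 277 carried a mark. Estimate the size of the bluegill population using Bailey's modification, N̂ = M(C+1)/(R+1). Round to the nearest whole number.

N̂ = 688·(904+1)/(277+1) = 688·905/278 = 622640/278 ≈ 2239.7 → 2240

N ≈ 2240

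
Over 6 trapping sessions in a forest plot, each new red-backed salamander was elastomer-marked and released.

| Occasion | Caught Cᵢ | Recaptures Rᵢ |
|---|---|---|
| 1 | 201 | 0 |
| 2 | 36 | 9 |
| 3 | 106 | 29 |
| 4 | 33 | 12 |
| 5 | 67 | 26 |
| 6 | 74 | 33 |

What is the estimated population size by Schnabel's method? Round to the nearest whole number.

Marked at large before each occasion: Mᵢ = Σⱼ<ᵢ (Cⱼ − Rⱼ) → M1=0, M2=201, M3=228, M4=305, M5=326, M6=367
Σ MᵢCᵢ = 0·201 + 201·36 + 228·106 + 305·33 + 326·67 + 367·74 = 0 + 7236 + 24168 + 10065 + 21842 + 27158 = 90469
Σ Rᵢ = 0 + 9 + 29 + 12 + 26 + 33 = 109
N̂ = 90469 / 109 ≈ 830.0 → 830

N ≈ 830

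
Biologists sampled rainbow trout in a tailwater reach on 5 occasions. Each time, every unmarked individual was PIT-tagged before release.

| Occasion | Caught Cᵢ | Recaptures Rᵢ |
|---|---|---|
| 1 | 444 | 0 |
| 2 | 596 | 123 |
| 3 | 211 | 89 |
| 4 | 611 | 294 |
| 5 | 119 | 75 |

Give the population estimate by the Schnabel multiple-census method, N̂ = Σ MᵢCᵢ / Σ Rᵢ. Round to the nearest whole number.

Marked at large before each occasion: Mᵢ = Σⱼ<ᵢ (Cⱼ − Rⱼ) → M1=0, M2=444, M3=917, M4=1039, M5=1356
Σ MᵢCᵢ = 0·444 + 444·596 + 917·211 + 1039·611 + 1356·119 = 0 + 264624 + 193487 + 634829 + 161364 = 1254304
Σ Rᵢ = 0 + 123 + 89 + 294 + 75 = 581
N̂ = 1254304 / 581 ≈ 2158.9 → 2159

N ≈ 2159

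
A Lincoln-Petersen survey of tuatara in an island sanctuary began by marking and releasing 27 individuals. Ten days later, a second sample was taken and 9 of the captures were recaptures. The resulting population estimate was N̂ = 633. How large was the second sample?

From N = M·C/R: C = N·R / M = 633·9 / 27 = 5697 / 27 = 211.

C = 211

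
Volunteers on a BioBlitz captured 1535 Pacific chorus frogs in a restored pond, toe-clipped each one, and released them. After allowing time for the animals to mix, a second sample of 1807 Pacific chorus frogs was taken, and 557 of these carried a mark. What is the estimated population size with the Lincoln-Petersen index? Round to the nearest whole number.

If marked individuals mix randomly, R/C ≈ M/N, giving N ≈ M·C/R.
N = (1535 × 1807) / 557 = 2773745 / 557 ≈ 4979.8 → 4980

N ≈ 4980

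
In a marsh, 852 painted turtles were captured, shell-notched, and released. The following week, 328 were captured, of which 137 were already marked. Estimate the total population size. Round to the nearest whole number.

N = (852 × 328) / 137 = 279456 / 137 ≈ 2039.8 → 2040

N ≈ 2040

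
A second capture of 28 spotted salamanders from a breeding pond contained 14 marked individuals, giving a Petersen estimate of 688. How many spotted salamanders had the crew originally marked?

M = 344

From N = M·C/R: M = N·R / C = 688·14 / 28 = 9632 / 28 = 344.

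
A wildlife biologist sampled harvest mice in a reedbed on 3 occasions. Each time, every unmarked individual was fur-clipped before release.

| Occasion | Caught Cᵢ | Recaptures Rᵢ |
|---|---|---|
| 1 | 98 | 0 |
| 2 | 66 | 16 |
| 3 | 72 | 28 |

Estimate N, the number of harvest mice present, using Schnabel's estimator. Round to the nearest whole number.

Marked at large before each occasion: Mᵢ = Σⱼ<ᵢ (Cⱼ − Rⱼ) → M1=0, M2=98, M3=148
Σ MᵢCᵢ = 0·98 + 98·66 + 148·72 = 0 + 6468 + 10656 = 17124
Σ Rᵢ = 0 + 16 + 28 = 44
N̂ = 17124 / 44 ≈ 389.2 → 389

N ≈ 389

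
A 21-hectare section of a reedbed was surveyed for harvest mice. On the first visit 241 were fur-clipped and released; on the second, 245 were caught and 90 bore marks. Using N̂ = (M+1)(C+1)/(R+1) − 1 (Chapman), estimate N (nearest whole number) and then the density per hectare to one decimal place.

density ≈ 31.1 harvest mice per hectare

N̂ = 242·246/91 − 1 = 59532/91 − 1 ≈ 653.2 → 653
Density = N̂ / area = 653 / 21 ≈ 31.10 → 31.1 per hectare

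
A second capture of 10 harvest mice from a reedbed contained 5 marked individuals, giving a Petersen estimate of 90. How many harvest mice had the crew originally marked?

M = 45

From N = M·C/R: M = N·R / C = 90·5 / 10 = 450 / 10 = 45.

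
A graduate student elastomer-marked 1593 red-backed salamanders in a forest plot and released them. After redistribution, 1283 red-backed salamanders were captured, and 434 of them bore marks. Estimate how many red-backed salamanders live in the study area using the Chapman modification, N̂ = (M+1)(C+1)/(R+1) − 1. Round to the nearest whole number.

N ≈ 4704

N̂ = (1593+1)(1283+1)/(434+1) − 1 = 1594·1284/435 − 1
= 2046696/435 − 1 ≈ 4705.0 − 1 ≈ 4704.0 → 4704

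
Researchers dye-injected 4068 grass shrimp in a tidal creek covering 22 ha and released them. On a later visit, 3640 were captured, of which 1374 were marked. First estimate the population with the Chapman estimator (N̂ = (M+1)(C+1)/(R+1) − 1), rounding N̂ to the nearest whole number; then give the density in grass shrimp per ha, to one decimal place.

density ≈ 489.7 grass shrimp per ha

N̂ = 4069·3641/1375 − 1 = 14815229/1375 − 1 ≈ 10773.7 → 10774
Density = N̂ / area = 10774 / 22 ≈ 489.73 → 489.7 per ha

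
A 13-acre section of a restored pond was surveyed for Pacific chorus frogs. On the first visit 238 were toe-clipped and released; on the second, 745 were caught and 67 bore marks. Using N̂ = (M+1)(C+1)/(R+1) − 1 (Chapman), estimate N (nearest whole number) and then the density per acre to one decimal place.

N̂ = 239·746/68 − 1 = 178294/68 − 1 ≈ 2621.0 → 2621
Density = N̂ / area = 2621 / 13 ≈ 201.62 → 201.6 per acre

density ≈ 201.6 Pacific chorus frogs per acre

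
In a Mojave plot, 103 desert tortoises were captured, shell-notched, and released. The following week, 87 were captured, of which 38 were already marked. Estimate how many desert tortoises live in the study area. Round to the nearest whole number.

N ≈ 236

Lincoln-Petersen assumes M/N = R/C, so N = M·C / R.
N = (103 × 87) / 38 = 8961 / 38 ≈ 235.8 → 236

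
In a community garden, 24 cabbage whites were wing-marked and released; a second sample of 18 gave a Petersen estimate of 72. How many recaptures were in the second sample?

R = 6

From N = M·C/R: R = M·C / N = 24·18 / 72 = 432 / 72 = 6.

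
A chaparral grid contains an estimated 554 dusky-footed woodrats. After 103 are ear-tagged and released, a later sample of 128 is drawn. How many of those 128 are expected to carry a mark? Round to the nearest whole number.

The marked fraction of the population is 103/554, so in a sample of 128 expect C·(M/N) marked.
E[R] = 103 × 128 / 554 = 13184 / 554 ≈ 23.8 → 24

expected recaptures ≈ 24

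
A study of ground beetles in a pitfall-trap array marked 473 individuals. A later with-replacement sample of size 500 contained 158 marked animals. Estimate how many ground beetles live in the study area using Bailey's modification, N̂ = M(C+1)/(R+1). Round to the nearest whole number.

N ≈ 1490

N̂ = 473·(500+1)/(158+1) = 473·501/159 = 236973/159 ≈ 1490.4 → 1490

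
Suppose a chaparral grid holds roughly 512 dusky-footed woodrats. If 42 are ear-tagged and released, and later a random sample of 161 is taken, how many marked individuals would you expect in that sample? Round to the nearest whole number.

expected recaptures ≈ 13

Expected recaptures E[R] = M·C / N.
E[R] = 42 × 161 / 512 = 6762 / 512 ≈ 13.2 → 13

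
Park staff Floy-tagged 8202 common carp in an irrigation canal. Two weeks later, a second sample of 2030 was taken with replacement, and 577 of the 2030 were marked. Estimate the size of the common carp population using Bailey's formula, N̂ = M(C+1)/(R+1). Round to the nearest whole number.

N ≈ 28,821

N̂ = 8202·(2030+1)/(577+1) = 8202·2031/578 = 16658262/578 ≈ 28820.5 → 28821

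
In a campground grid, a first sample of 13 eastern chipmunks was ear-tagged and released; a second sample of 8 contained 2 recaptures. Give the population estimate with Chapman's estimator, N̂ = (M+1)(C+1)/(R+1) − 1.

N̂ = (13+1)(8+1)/(2+1) − 1 = 14·9/3 − 1
= 126/3 − 1 = 42 − 1 = 41

N = 41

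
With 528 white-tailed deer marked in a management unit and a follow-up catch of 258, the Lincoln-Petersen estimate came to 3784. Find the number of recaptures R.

From N = M·C/R: R = M·C / N = 528·258 / 3784 = 136224 / 3784 = 36.

R = 36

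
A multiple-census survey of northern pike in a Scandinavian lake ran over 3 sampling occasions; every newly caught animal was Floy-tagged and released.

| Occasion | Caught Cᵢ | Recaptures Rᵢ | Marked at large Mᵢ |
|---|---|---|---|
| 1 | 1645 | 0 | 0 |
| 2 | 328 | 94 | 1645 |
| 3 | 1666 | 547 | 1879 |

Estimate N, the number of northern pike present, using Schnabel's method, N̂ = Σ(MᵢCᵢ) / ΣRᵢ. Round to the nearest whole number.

Σ MᵢCᵢ = 0·1645 + 1645·328 + 1879·1666 = 0 + 539560 + 3130414 = 3669974
Σ Rᵢ = 0 + 94 + 547 = 641
N̂ = 3669974 / 641 ≈ 5725.4 → 5725

N ≈ 5725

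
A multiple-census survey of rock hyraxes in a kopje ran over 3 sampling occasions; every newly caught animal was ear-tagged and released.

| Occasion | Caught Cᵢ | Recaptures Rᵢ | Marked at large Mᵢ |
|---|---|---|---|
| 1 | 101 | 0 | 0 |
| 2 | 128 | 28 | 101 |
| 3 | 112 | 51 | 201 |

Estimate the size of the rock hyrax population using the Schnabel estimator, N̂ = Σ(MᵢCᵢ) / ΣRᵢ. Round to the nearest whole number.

Σ MᵢCᵢ = 0·101 + 101·128 + 201·112 = 0 + 12928 + 22512 = 35440
Σ Rᵢ = 0 + 28 + 51 = 79
N̂ = 35440 / 79 ≈ 448.6 → 449

N ≈ 449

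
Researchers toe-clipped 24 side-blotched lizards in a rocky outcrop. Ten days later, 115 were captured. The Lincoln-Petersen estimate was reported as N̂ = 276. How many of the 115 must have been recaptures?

R = 10

From N = M·C/R: R = M·C / N = 24·115 / 276 = 2760 / 276 = 10.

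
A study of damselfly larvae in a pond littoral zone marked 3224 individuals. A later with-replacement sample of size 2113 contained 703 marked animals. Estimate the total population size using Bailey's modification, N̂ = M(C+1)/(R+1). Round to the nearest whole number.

N̂ = 3224·(2113+1)/(703+1) = 3224·2114/704 = 6815536/704 ≈ 9681.2 → 9681

N ≈ 9681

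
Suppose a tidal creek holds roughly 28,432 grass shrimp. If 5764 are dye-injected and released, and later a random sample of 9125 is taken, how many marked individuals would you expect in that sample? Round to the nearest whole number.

expected recaptures ≈ 1850

The marked fraction of the population is 5764/28432, so in a sample of 9125 expect C·(M/N) marked.
E[R] = 5764 × 9125 / 28432 = 52596500 / 28432 ≈ 1849.9 → 1850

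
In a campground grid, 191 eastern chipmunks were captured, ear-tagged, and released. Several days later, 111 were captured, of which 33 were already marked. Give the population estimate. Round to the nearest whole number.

If marked individuals mix randomly, R/C ≈ M/N, giving N ≈ M·C/R.
N = (191 × 111) / 33 = 21201 / 33 ≈ 642.45 → 642

N ≈ 642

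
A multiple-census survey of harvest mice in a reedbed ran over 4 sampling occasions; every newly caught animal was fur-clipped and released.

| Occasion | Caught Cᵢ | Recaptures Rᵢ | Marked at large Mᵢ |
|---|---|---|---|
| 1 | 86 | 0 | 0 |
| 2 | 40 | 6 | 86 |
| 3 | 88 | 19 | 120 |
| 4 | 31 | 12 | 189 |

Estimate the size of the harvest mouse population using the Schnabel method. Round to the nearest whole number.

Σ MᵢCᵢ = 0·86 + 86·40 + 120·88 + 189·31 = 0 + 3440 + 10560 + 5859 = 19859
Σ Rᵢ = 0 + 6 + 19 + 12 = 37
N̂ = 19859 / 37 ≈ 536.7 → 537

N ≈ 537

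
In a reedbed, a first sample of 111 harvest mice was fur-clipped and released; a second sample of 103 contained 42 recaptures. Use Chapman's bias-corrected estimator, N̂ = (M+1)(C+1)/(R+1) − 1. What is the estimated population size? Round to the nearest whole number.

N̂ = (111+1)(103+1)/(42+1) − 1 = 112·104/43 − 1
= 11648/43 − 1 ≈ 270.9 − 1 ≈ 269.9 → 270

N ≈ 270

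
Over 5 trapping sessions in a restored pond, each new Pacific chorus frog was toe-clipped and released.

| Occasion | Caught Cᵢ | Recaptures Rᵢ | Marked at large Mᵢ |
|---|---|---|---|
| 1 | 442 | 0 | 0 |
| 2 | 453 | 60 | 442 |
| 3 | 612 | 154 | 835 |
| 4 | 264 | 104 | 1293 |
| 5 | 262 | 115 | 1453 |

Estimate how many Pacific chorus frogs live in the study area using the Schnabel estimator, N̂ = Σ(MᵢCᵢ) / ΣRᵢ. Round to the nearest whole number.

N ≈ 3310

Σ MᵢCᵢ = 0·442 + 442·453 + 835·612 + 1293·264 + 1453·262 = 0 + 200226 + 511020 + 341352 + 380686 = 1433284
Σ Rᵢ = 0 + 60 + 154 + 104 + 115 = 433
N̂ = 1433284 / 433 ≈ 3310.1 → 3310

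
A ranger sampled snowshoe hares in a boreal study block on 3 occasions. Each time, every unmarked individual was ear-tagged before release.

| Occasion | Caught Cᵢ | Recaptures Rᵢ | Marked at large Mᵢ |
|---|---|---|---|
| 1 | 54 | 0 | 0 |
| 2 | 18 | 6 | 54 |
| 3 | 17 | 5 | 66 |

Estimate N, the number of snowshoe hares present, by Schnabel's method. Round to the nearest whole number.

Σ MᵢCᵢ = 0·54 + 54·18 + 66·17 = 0 + 972 + 1122 = 2094
Σ Rᵢ = 0 + 6 + 5 = 11
N̂ = 2094 / 11 ≈ 190.4 → 190

N ≈ 190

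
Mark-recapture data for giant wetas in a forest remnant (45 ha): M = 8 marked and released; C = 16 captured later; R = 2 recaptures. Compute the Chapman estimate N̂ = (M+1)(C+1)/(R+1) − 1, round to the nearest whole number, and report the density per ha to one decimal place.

density ≈ 1.1 giant wetas per ha

N̂ = 9·17/3 − 1 = 153/3 − 1 = 50
Density = N̂ / area = 50 / 45 ≈ 1.11 → 1.1 per ha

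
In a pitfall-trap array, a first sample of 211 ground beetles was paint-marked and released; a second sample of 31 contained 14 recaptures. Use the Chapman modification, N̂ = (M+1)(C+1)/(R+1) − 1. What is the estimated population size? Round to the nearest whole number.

N ≈ 451

N̂ = (211+1)(31+1)/(14+1) − 1 = 212·32/15 − 1
= 6784/15 − 1 ≈ 452.3 − 1 ≈ 451.3 → 451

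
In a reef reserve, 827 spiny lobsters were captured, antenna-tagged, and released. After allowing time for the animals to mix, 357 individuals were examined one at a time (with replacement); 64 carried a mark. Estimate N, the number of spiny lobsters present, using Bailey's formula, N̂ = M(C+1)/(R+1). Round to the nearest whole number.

N ≈ 4555

N̂ = 827·(357+1)/(64+1) = 827·358/65 = 296066/65 ≈ 4554.9 → 4555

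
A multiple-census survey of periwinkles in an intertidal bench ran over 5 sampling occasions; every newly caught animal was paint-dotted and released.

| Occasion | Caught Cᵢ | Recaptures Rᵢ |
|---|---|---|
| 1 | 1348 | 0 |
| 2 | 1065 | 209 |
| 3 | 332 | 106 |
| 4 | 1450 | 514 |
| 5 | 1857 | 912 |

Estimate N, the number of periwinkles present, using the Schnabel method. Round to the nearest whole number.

N ≈ 6859

Marked at large before each occasion: Mᵢ = Σⱼ<ᵢ (Cⱼ − Rⱼ) → M1=0, M2=1348, M3=2204, M4=2430, M5=3366
Σ MᵢCᵢ = 0·1348 + 1348·1065 + 2204·332 + 2430·1450 + 3366·1857 = 0 + 1435620 + 731728 + 3523500 + 6250662 = 11941510
Σ Rᵢ = 0 + 209 + 106 + 514 + 912 = 1741
N̂ = 11941510 / 1741 ≈ 6859.0 → 6859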